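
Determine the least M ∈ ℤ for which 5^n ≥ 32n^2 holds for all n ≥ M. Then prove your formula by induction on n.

M = 4

At n = 3: 125 < 288, so the inequality fails and M ≥ 4. We prove 5^n ≥ 32n^2 for all n ≥ 4.
For the base case n = 4: 5^n = 625 and 32n^2 = 512, so 625 ≥ 512.
Inductive step: suppose the statement holds for some k ≥ 4, so 5^k ≥ 32k^2.
Then 5^(k + 1) = 5·(5^k) ≥ 5·(32k^2).
Also, for k ≥ 4 we have 5·(32k^2) ≥ 32(k+1)^2, since 5 ≥ (1 + 1/k)^2 for all k ≥ 4.
Combining, 5^(k + 1) ≥ 32(k+1)^2.
By the principle of mathematical induction, the result holds for all n ≥ 4.
Hence the smallest such M is 4.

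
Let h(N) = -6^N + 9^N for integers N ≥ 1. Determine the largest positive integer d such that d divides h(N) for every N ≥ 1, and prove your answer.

Computing the first values: h(1) = 3 and h(2) = 45; gcd(3, 45) = 3, so d ≤ 3.
We prove 3 | -6^N + 9^N for all N ≥ 1 by induction on N.
Base step (N = 1): h(1) = 3 = 3·(1), so 3 | h(1).
Inductive step: suppose the statement holds for some j ≥ 1, i.e. 3 | h(j). Then
9^{j+1} − 6^{j+1} = 9·9^j − 6·6^j = 9·(9^j − 6^j) + (3)·6^j. The first term is divisible by 3 by the inductive hypothesis, and the second term (3)·6^j is divisible by 3 since 3 | 3. Hence 3 | h(j+1).
By induction, the statement is established for all N ≥ 1.
Therefore the largest such d is 3.

d = 3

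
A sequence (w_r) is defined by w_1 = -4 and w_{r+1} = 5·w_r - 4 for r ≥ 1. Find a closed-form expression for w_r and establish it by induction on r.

w_r = -5^r + 1

Computing the first terms: w_1 = -4, w_2 = -24, w_3 = -124. This suggests w_r = -5^r + 1.
Base case (r = 1): the formula gives -4 = -4 = w_1.
For the inductive step, assume it holds for an arbitrary m ≥ 1, so w_m = -5^m + 1.
Then w_{m+1} = 5·w_m - 4 = 5·(-5^m + 1) - 4 = -5^(m + 1) + 1,
which is the claimed formula at r = m+1.
By the principle of mathematical induction, the result holds for all r ≥ 1.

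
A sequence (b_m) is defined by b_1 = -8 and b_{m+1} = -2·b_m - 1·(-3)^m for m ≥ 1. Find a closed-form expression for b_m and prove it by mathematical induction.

Computing the first terms: b_1 = -8, b_2 = 19, b_3 = -47. This suggests b_m = -5(-2)^(m - 1) + (-3)^m.
Base step (m = 1): the formula gives -8 = -8 = b_1.
For the inductive step, assume it holds for an arbitrary p ≥ 1, so b_p = -5(-2)^(p - 1) + (-3)^p.
Then b_{p+1} = -2·b_p - 1·(-3)^p = -2·(-5(-2)^(p - 1) + (-3)^p) - 1·(-3)^p = -5(-2)^p + (-3)^(p + 1) = -5(-2)^((p+1) - 1) + (-3)^(p+1),
which is the claimed formula at m = p+1.
By the principle of mathematical induction, the result holds for all m ≥ 1.

b_m = -5(-2)^(m - 1) + (-3)^m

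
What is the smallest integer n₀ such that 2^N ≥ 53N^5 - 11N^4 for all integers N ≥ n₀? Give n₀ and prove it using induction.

At N = 30: 1073741824 < 1278990000, so the inequality fails and n₀ ≥ 31. We prove 2^N ≥ 53N^5 - 11N^4 for all N ≥ 31.
For the base case N = 31: 2^N = 2147483648 and 53N^5 - 11N^4 = 1507186272, so 2147483648 ≥ 1507186272.
Suppose the result is true for N = k, so 2^k ≥ 53k^5 - 11k^4.
Then 2^(k + 1) = 2·(2^k) ≥ 2·(53k^5 - 11k^4).
Also, for k ≥ 31 we have 2·(53k^5 - 11k^4) ≥ 53(k+1)^5 - 11(k+1)^4, since 2·(53k^5 - 11k^4) − (53(k+1)^5 - 11(k+1)^4) = 53k^5 - 276k^4 - 486k^3 - 464k^2 - 221k - 42, which is nonnegative for all k ≥ 31.
Combining, 2^(k + 1) ≥ 53(k+1)^5 - 11(k+1)^4.
By the principle of mathematical induction, the result holds for all N ≥ 31.
Hence the smallest such n₀ is 31.

n₀ = 31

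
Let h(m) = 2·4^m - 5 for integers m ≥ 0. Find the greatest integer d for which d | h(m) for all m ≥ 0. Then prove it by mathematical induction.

Computing the first values: h(0) = -3 and h(1) = 3; gcd(-3, 3) = 3, so d ≤ 3.
We prove 3 | 2·4^m - 5 for all m ≥ 0 by induction on m.
For the base case m = 0: h(0) = -3 = 3·(-1), so 3 | h(0).
Suppose the result is true for m = i, i.e. 3 | h(i). Then
h(i+1) = 2·4^(i+1) - 5 = 4·(2·4^i - 5) + 15 = 4·h(i) + 15. The first term is divisible by 3 by the inductive hypothesis, and 15 is divisible by 3. Hence 3 | h(i+1).
By the principle of mathematical induction, the result holds for all m ≥ 0.
Therefore the largest such d is 3.

d = 3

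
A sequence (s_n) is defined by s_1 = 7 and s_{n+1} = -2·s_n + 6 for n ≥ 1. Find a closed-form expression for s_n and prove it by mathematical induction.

Computing the first terms: s_1 = 7, s_2 = -8, s_3 = 22. This suggests s_n = 5(-2)^(n - 1) + 2.
Base step (n = 1): the formula gives 7 = 7 = s_1.
Inductive step: suppose the statement holds for some j ≥ 1, so s_j = 5(-2)^(j - 1) + 2.
Then s_{j+1} = -2·s_j + 6 = -2·(5(-2)^(j - 1) + 2) + 6 = 5(-2)^j + 2 = 5(-2)^((j+1) - 1) + 2,
which is the claimed formula at n = j+1.
Hence, by induction on n, the claim holds for every n ≥ 1.

s_n = 5(-2)^(n - 1) + 2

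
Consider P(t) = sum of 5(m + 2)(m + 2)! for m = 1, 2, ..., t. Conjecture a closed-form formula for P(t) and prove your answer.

We claim P(t) = 5(t + 3)! - 30 for all t ≥ 1.
Base case (t = 1): P(1) = 90, and the closed form gives 90. They agree.
Inductive step: suppose the statement holds for some m ≥ 1, so P(m) = 5(m + 3)! - 30.
Then P(m+1) = P(m) + (5(m + 3)(m + 3)!) = (5(m + 3)! - 30) + (5(m + 3)(m + 3)!).
Simplifying, P(m+1) = 5((m+1) + 3)! - 30,
which is the closed form with t = m+1.
This completes the induction.

P(t) = 5(t + 3)! - 30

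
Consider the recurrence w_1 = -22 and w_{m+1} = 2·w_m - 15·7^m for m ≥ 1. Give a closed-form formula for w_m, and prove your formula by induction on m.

w_m = -2^(m - 1) - 3·7^m

Computing the first terms: w_1 = -22, w_2 = -149, w_3 = -1033. This suggests w_m = -2^(m - 1) - 3·7^m.
Base case (m = 1): the formula gives -22 = -22 = w_1.
For the inductive step, assume it holds for an arbitrary j ≥ 1, so w_j = -2^(j - 1) - 3·7^j.
Then w_{j+1} = 2·w_j - 15·7^j = 2·(-2^(j - 1) - 3·7^j) - 15·7^j = -2^j - 3·7^(j + 1) = -2^((j+1) - 1) - 3·7^(j+1),
which is the claimed formula at m = j+1.
Hence, by induction on m, the claim holds for every m ≥ 1.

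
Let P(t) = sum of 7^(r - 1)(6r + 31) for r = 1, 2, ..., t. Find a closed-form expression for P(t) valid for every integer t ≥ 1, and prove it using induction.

P(t) = 7^t(t + 5) - 5

We claim P(t) = 7^t(t + 5) - 5 for all t ≥ 1.
For the base case t = 1: P(1) = 37, and the closed form gives 37. They agree.
Inductive step: suppose the statement holds for some r ≥ 1, so P(r) = 7^r(r + 5) - 5.
Then P(r+1) = P(r) + (7^r(6r + 37)) = (7^r(r + 5) - 5) + (7^r(6r + 37)).
Simplifying, P(r+1) = 7·7^r·r + 42·7^r - 5 = 7^(r+1)((r+1) + 5) - 5,
which is the closed form with t = r+1.
This completes the induction.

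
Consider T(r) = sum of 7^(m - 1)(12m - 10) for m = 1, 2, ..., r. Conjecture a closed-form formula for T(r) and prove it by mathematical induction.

T(r) = 2·7^r(r - 1) + 2

We claim T(r) = 2·7^r(r - 1) + 2 for all r ≥ 1.
When r = 1: T(1) = 2, and the closed form gives 2. They agree.
For the inductive step, assume it holds for an arbitrary m ≥ 1, so T(m) = 2·7^m(m - 1) + 2.
Then T(m+1) = T(m) + (7^m(12m + 2)) = (2·7^m(m - 1) + 2) + (7^m(12m + 2)).
Simplifying, T(m+1) = 14·7^m·m + 2 = 2·7^(m+1)((m+1) - 1) + 2,
which is the closed form with r = m+1.
Hence, by induction on r, the claim holds for every r ≥ 1.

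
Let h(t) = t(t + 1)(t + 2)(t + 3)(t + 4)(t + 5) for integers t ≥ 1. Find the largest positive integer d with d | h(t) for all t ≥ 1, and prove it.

Computing the first values: h(1) = 720 and h(2) = 5040; gcd(720, 5040) = 720, so d ≤ 720.
We prove 720 | t(t + 1)(t + 2)(t + 3)(t + 4)(t + 5) for all t ≥ 1 by induction on t.
For the base case t = 1: h(1) = 720 = 720·(1), so 720 | h(1).
Inductive step: suppose the statement holds for some p ≥ 1, i.e. 720 | h(p). Then
h(p+1) − h(p) = (p+1)·(p+2)·(p+3)·(p+4)·(p+5)·(p+6) − p·(p+1)·(p+2)·(p+3)·(p+4)·(p+5) = (p+1)·(p+2)·(p+3)·(p+4)·(p+5)·[(p+6) − p] = 6·(p+1)·(p+2)·(p+3)·(p+4)·(p+5). The product of 5 consecutive integers is divisible by (5)! = 120, so h(p+1) − h(p) is divisible by 6·120 = 720. By the inductive hypothesis 720 | h(p), hence 720 | h(p+1).
By the principle of mathematical induction, the result holds for all t ≥ 1.
Therefore the largest such d is 720.

d = 720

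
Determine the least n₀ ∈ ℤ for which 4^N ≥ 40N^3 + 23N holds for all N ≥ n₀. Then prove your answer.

At N = 6: 4096 < 8778, so the inequality fails and n₀ ≥ 7. We prove 4^N ≥ 40N^3 + 23N for all N ≥ 7.
When N = 7: 4^N = 16384 and 40N^3 + 23N = 13881, so 16384 ≥ 13881.
Inductive step: assume the claim holds for N = j, so 4^j ≥ 40j^3 + 23j.
Then 4^(j + 1) = 4·(4^j) ≥ 4·(40j^3 + 23j).
Also, for j ≥ 7 we have 4·(40j^3 + 23j) ≥ 40(j+1)^3 + 23(j+1), since 4·(40j^3 + 23j) − (40(j+1)^3 + 23(j+1)) = 120j^3 - 120j^2 - 51j - 63, which is nonnegative for all j ≥ 7.
Combining, 4^(j + 1) ≥ 40(j+1)^3 + 23(j+1).
By induction, the statement is established for all N ≥ 7.
Hence the smallest such n₀ is 7.

n₀ = 7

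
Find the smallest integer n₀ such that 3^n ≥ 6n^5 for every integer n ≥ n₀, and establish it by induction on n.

At n = 13: 1594323 < 2227758, so the inequality fails and n₀ ≥ 14. We prove 3^n ≥ 6n^5 for all n ≥ 14.
Base case (n = 14): 3^n = 4782969 and 6n^5 = 3226944, so 4782969 ≥ 3226944.
Inductive step: assume the claim holds for n = m, so 3^m ≥ 6m^5.
Then 3^(m + 1) = 3·(3^m) ≥ 3·(6m^5).
Also, for m ≥ 14 we have 3·(6m^5) ≥ 6(m+1)^5, since 3 ≥ (1 + 1/m)^5 for all m ≥ 14.
Combining, 3^(m + 1) ≥ 6(m+1)^5.
Hence, by induction on n, the claim holds for every n ≥ 14.
Hence the smallest such n₀ is 14.

n₀ = 14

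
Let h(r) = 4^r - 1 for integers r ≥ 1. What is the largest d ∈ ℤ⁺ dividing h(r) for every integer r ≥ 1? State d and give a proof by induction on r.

Computing the first values: h(1) = 3 and h(2) = 15; gcd(3, 15) = 3, so d ≤ 3.
We prove 3 | 4^r - 1 for all r ≥ 1 by induction on r.
When r = 1: h(1) = 3 = 3·(1), so 3 | h(1).
For the inductive step, assume it holds for an arbitrary k ≥ 1, i.e. 3 | h(k). Then
4^{k+1} − 1^{k+1} = 4·4^k − 1·1^k = 4·(4^k − 1^k) + (3)·1^k. The first term is divisible by 3 by the inductive hypothesis, and the second term (3)·1^k is divisible by 3 since 3 | 3. Hence 3 | h(k+1).
By the principle of mathematical induction, the result holds for all r ≥ 1.
Therefore the largest such d is 3.

d = 3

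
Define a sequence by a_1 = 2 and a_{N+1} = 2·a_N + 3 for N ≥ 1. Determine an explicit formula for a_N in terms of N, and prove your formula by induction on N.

a_N = 5·2^(N - 1) - 3

Computing the first terms: a_1 = 2, a_2 = 7, a_3 = 17. This suggests a_N = 5·2^(N - 1) - 3.
Base case (N = 1): the formula gives 2 = 2 = a_1.
Inductive step: suppose the statement holds for some i ≥ 1, so a_i = 5·2^(i - 1) - 3.
Then a_{i+1} = 2·a_i + 3 = 2·(5·2^(i - 1) - 3) + 3 = 5·2^i - 3 = 5·2^((i+1) - 1) - 3,
which is the claimed formula at N = i+1.
By induction, the statement is established for all N ≥ 1.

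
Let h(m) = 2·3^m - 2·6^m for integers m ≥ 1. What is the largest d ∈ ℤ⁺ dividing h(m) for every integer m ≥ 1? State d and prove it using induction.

Computing the first values: h(1) = -6 and h(2) = -54; gcd(-6, -54) = 6, so d ≤ 6.
We prove 6 | 2·3^m - 2·6^m for all m ≥ 1 by induction on m.
Base case (m = 1): h(1) = -6 = 6·(-1), so 6 | h(1).
Inductive step: suppose the statement holds for some r ≥ 1, i.e. 6 | h(r). Then
h(r+1) − 6·h(r) = (2·3^(r+1) - 2·6^(r+1)) − 6·(2·3^r - 2·6^r) = (2)·3^r·(3 − 6) = (-6)·3^r. Since 6 | h(r) by the inductive hypothesis, 6 | 6·h(r); and 6 | -6 since -6 = 6·-1. Therefore 6 | h(r+1).
By the principle of mathematical induction, the result holds for all m ≥ 1.
Therefore the largest such d is 6.

d = 6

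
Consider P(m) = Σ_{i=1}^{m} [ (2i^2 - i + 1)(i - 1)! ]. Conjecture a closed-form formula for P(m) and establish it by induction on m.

P(m) = (2m + 1)m! - 1

We claim P(m) = (2m + 1)m! - 1 for all m ≥ 1.
Base step (m = 1): P(1) = 2, and the closed form gives 2. They agree.
Inductive step: assume the claim holds for m = i, so P(i) = (2i + 1)i! - 1.
Then P(i+1) = P(i) + ((2i^2 + 3i + 2)i!) = ((2i + 1)i! - 1) + ((2i^2 + 3i + 2)i!).
Simplifying, P(i+1) = (2(i+1) + 1)(i+1)! - 1,
which is the closed form with m = i+1.
Hence, by induction on m, the claim holds for every m ≥ 1.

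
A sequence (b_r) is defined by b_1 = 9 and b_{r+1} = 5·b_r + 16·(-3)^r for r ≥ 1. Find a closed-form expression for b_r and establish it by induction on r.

b_r = -2(-3)^r + 3·5^(r - 1)

Computing the first terms: b_1 = 9, b_2 = -3, b_3 = 129. This suggests b_r = -2(-3)^r + 3·5^(r - 1).
Base step (r = 1): the formula gives 9 = 9 = b_1.
Inductive step: suppose the statement holds for some p ≥ 1, so b_p = -2(-3)^p + 3·5^(p - 1).
Then b_{p+1} = 5·b_p + 16·(-3)^p = 5·(-2(-3)^p + 3·5^(p - 1)) + 16·(-3)^p = -2(-3)^(p + 1) + 3·5^p = -2(-3)^(p+1) + 3·5^((p+1) - 1),
which is the claimed formula at r = p+1.
Hence, by induction on r, the claim holds for every r ≥ 1.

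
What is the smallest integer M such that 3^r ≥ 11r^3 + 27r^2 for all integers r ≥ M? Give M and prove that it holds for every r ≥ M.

At r = 8: 6561 < 7360, so the inequality fails and M ≥ 9. We prove 3^r ≥ 11r^3 + 27r^2 for all r ≥ 9.
For the base case r = 9: 3^r = 19683 and 11r^3 + 27r^2 = 10206, so 19683 ≥ 10206.
For the inductive step, assume it holds for an arbitrary i ≥ 9, so 3^i ≥ 11i^3 + 27i^2.
Then 3^(i + 1) = 3·(3^i) ≥ 3·(11i^3 + 27i^2).
Also, for i ≥ 9 we have 3·(11i^3 + 27i^2) ≥ 11(i+1)^3 + 27(i+1)^2, since 3·(11i^3 + 27i^2) − (11(i+1)^3 + 27(i+1)^2) = 22i^3 + 21i^2 - 87i - 38, which is nonnegative for all i ≥ 9.
Combining, 3^(i + 1) ≥ 11(i+1)^3 + 27(i+1)^2.
By induction, the statement is established for all r ≥ 9.
Hence the smallest such M is 9.

M = 9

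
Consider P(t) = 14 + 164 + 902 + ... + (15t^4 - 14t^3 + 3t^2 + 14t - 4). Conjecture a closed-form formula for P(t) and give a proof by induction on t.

P(t) = t(3t^4 + 4t^3 - t^2 + 5t + 3)

We claim P(t) = t(3t^4 + 4t^3 - t^2 + 5t + 3) for all t ≥ 1.
For the base case t = 1: P(1) = 14, and the closed form gives 14. They agree.
Suppose the result is true for t = m, so P(m) = m(3m^4 + 4m^3 - m^2 + 5m + 3).
Then P(m+1) = P(m) + (15m^4 + 46m^3 + 51m^2 + 38m + 14) = (m(3m^4 + 4m^3 - m^2 + 5m + 3)) + (15m^4 + 46m^3 + 51m^2 + 38m + 14).
Simplifying, P(m+1) = (m + 1)(3m^4 + 16m^3 + 29m^2 + 27m + 14) = (m+1)(3(m+1)^4 + 4(m+1)^3 - (m+1)^2 + 5(m+1) + 3),
which is the closed form with t = m+1.
Hence, by induction on t, the claim holds for every t ≥ 1.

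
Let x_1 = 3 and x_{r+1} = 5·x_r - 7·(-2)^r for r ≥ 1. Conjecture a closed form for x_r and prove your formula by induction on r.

Computing the first terms: x_1 = 3, x_2 = 29, x_3 = 117. This suggests x_r = (-2)^r + 5^r.
For the base case r = 1: the formula gives 3 = 3 = x_1.
Suppose the result is true for r = j, so x_j = (-2)^j + 5^j.
Then x_{j+1} = 5·x_j - 7·(-2)^j = 5·((-2)^j + 5^j) - 7·(-2)^j = (-2)^(j + 1) + 5^(j + 1),
which is the claimed formula at r = j+1.
By induction, the statement is established for all r ≥ 1.

x_r = (-2)^r + 5^r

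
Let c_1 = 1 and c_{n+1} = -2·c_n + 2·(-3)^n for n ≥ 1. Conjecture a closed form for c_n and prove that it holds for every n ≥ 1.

Computing the first terms: c_1 = 1, c_2 = -8, c_3 = 34. This suggests c_n = -5(-2)^(n - 1) - 2(-3)^n.
Base step (n = 1): the formula gives 1 = 1 = c_1.
For the inductive step, assume it holds for an arbitrary m ≥ 1, so c_m = -5(-2)^(m - 1) - 2(-3)^m.
Then c_{m+1} = -2·c_m + 2·(-3)^m = -2·(-5(-2)^(m - 1) - 2(-3)^m) + 2·(-3)^m = -5(-2)^m - 2(-3)^(m + 1) = -5(-2)^((m+1) - 1) - 2(-3)^(m+1),
which is the claimed formula at n = m+1.
By induction, the statement is established for all n ≥ 1.

c_n = -5(-2)^(n - 1) - 2(-3)^n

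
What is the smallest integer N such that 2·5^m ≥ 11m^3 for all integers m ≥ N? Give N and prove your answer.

N = 4

At m = 3: 250 < 297, so the inequality fails and N ≥ 4. We prove 2·5^m ≥ 11m^3 for all m ≥ 4.
When m = 4: 2·5^m = 1250 and 11m^3 = 704, so 1250 ≥ 704.
For the inductive step, assume it holds for an arbitrary p ≥ 4, so 2·5^p ≥ 11p^3.
Then 2·5^(p + 1) = 5·(2·5^p) ≥ 5·(11p^3).
Also, for p ≥ 4 we have 5·(11p^3) ≥ 11(p+1)^3, since 5 ≥ (1 + 1/p)^3 for all p ≥ 4.
Combining, 2·5^(p + 1) ≥ 11(p+1)^3.
By the principle of mathematical induction, the result holds for all m ≥ 4.
Hence the smallest such N is 4.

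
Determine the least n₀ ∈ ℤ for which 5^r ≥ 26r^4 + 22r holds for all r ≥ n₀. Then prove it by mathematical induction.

At r = 6: 15625 < 33828, so the inequality fails and n₀ ≥ 7. We prove 5^r ≥ 26r^4 + 22r for all r ≥ 7.
Base step (r = 7): 5^r = 78125 and 26r^4 + 22r = 62580, so 78125 ≥ 62580.
Inductive step: assume the claim holds for r = j, so 5^j ≥ 26j^4 + 22j.
Then 5^(j + 1) = 5·(5^j) ≥ 5·(26j^4 + 22j).
Also, for j ≥ 7 we have 5·(26j^4 + 22j) ≥ 26(j+1)^4 + 22(j+1), since 5·(26j^4 + 22j) − (26(j+1)^4 + 22(j+1)) = 104j^4 - 104j^3 - 156j^2 - 16j - 48, which is nonnegative for all j ≥ 7.
Combining, 5^(j + 1) ≥ 26(j+1)^4 + 22(j+1).
Hence, by induction on r, the claim holds for every r ≥ 7.
Hence the smallest such n₀ is 7.

n₀ = 7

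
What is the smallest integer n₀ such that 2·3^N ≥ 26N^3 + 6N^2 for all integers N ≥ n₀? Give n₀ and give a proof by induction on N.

n₀ = 9

At N = 8: 13122 < 13696, so the inequality fails and n₀ ≥ 9. We prove 2·3^N ≥ 26N^3 + 6N^2 for all N ≥ 9.
For the base case N = 9: 2·3^N = 39366 and 26N^3 + 6N^2 = 19440, so 39366 ≥ 19440.
Suppose the result is true for N = j, so 2·3^j ≥ 26j^3 + 6j^2.
Then 2·3^(j + 1) = 3·(2·3^j) ≥ 3·(26j^3 + 6j^2).
Also, for j ≥ 9 we have 3·(26j^3 + 6j^2) ≥ 26(j+1)^3 + 6(j+1)^2, since 3·(26j^3 + 6j^2) − (26(j+1)^3 + 6(j+1)^2) = 52j^3 - 66j^2 - 90j - 32, which is nonnegative for all j ≥ 9.
Combining, 2·3^(j + 1) ≥ 26(j+1)^3 + 6(j+1)^2.
By the principle of mathematical induction, the result holds for all N ≥ 9.
Hence the smallest such n₀ is 9.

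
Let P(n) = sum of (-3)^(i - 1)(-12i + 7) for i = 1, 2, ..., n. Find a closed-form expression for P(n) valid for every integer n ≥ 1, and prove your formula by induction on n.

P(n) = (-3)^n(3n - 1) + 1

We claim P(n) = (-3)^n(3n - 1) + 1 for all n ≥ 1.
When n = 1: P(1) = -5, and the closed form gives -5. They agree.
Inductive step: assume the claim holds for n = i, so P(i) = (-3)^i(3i - 1) + 1.
Then P(i+1) = P(i) + ((-3)^i(-12i - 5)) = ((-3)^i(3i - 1) + 1) + ((-3)^i(-12i - 5)).
Simplifying, P(i+1) = -9(-3)^i·i - 6(-3)^i + 1 = (-3)^(i+1)(3(i+1) - 1) + 1,
which is the closed form with n = i+1.
By the principle of mathematical induction, the result holds for all n ≥ 1.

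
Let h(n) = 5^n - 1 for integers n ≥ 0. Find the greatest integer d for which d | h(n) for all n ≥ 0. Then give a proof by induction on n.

d = 4

Computing the first values: h(0) = 0 and h(1) = 4; gcd(0, 4) = 4, so d ≤ 4.
We prove 4 | 5^n - 1 for all n ≥ 0 by induction on n.
When n = 0: h(0) = 0 = 4·(0), so 4 | h(0).
For the inductive step, assume it holds for an arbitrary i ≥ 0, i.e. 4 | h(i). Then
h(i+1) = 5^(i+1) - 1 = 5·(5^i - 1) + 4 = 5·h(i) + 4. The first term is divisible by 4 by the inductive hypothesis, and 4 is divisible by 4. Hence 4 | h(i+1).
Hence, by induction on n, the claim holds for every n ≥ 0.
Therefore the largest such d is 4.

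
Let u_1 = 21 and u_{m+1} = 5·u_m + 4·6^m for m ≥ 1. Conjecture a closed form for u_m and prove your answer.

Computing the first terms: u_1 = 21, u_2 = 129, u_3 = 789. This suggests u_m = -3·5^(m - 1) + 4·6^m.
Base step (m = 1): the formula gives 21 = 21 = u_1.
Inductive step: suppose the statement holds for some k ≥ 1, so u_k = -3·5^(k - 1) + 4·6^k.
Then u_{k+1} = 5·u_k + 4·6^k = 5·(-3·5^(k - 1) + 4·6^k) + 4·6^k = -3·5^k + 4·6^(k + 1) = -3·5^((k+1) - 1) + 4·6^(k+1),
which is the claimed formula at m = k+1.
By induction, the statement is established for all m ≥ 1.

u_m = -3·5^(m - 1) + 4·6^m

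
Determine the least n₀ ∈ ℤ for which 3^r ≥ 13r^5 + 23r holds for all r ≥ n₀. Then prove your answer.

n₀ = 15

At r = 14: 4782969 < 6992034, so the inequality fails and n₀ ≥ 15. We prove 3^r ≥ 13r^5 + 23r for all r ≥ 15.
When r = 15: 3^r = 14348907 and 13r^5 + 23r = 9872220, so 14348907 ≥ 9872220.
Inductive step: suppose the statement holds for some j ≥ 15, so 3^j ≥ 13j^5 + 23j.
Then 3^(j + 1) = 3·(3^j) ≥ 3·(13j^5 + 23j).
Also, for j ≥ 15 we have 3·(13j^5 + 23j) ≥ 13(j+1)^5 + 23(j+1), since 3·(13j^5 + 23j) − (13(j+1)^5 + 23(j+1)) = 26j^5 - 65j^4 - 130j^3 - 130j^2 - 19j - 36, which is nonnegative for all j ≥ 15.
Combining, 3^(j + 1) ≥ 13(j+1)^5 + 23(j+1).
Hence, by induction on r, the claim holds for every r ≥ 15.
Hence the smallest such n₀ is 15.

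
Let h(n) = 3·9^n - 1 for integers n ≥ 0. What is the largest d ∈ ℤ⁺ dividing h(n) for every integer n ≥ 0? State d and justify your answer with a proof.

d = 2

Computing the first values: h(0) = 2 and h(1) = 26; gcd(2, 26) = 2, so d ≤ 2.
We prove 2 | 3·9^n - 1 for all n ≥ 0 by induction on n.
For the base case n = 0: h(0) = 2 = 2·(1), so 2 | h(0).
Inductive step: suppose the statement holds for some m ≥ 0, i.e. 2 | h(m). Then
h(m+1) = 3·9^(m+1) - 1 = 9·(3·9^m - 1) + 8 = 9·h(m) + 8. The first term is divisible by 2 by the inductive hypothesis, and 8 is divisible by 2. Hence 2 | h(m+1).
By induction, the statement is established for all n ≥ 0.
Therefore the largest such d is 2.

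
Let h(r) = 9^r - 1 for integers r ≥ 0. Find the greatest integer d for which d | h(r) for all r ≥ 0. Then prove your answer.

Computing the first values: h(0) = 0 and h(1) = 8; gcd(0, 8) = 8, so d ≤ 8.
We prove 8 | 9^r - 1 for all r ≥ 0 by induction on r.
For the base case r = 0: h(0) = 0 = 8·(0), so 8 | h(0).
Inductive step: suppose the statement holds for some m ≥ 0, i.e. 8 | h(m). Then
h(m+1) = 9^(m+1) - 1 = 9·(9^m - 1) + 8 = 9·h(m) + 8. The first term is divisible by 8 by the inductive hypothesis, and 8 is divisible by 8. Hence 8 | h(m+1).
This completes the induction.
Therefore the largest such d is 8.

d = 8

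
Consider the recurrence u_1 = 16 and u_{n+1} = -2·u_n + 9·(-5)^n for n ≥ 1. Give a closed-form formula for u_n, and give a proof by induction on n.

Computing the first terms: u_1 = 16, u_2 = -77, u_3 = 379. This suggests u_n = (-2)^(n - 1) - 3(-5)^n.
Base case (n = 1): the formula gives 16 = 16 = u_1.
Suppose the result is true for n = j, so u_j = (-2)^(j - 1) - 3(-5)^j.
Then u_{j+1} = -2·u_j + 9·(-5)^j = -2·((-2)^(j - 1) - 3(-5)^j) + 9·(-5)^j = (-2)^j - 3(-5)^(j + 1) = (-2)^((j+1) - 1) - 3(-5)^(j+1),
which is the claimed formula at n = j+1.
By the principle of mathematical induction, the result holds for all n ≥ 1.

u_n = (-2)^(n - 1) - 3(-5)^n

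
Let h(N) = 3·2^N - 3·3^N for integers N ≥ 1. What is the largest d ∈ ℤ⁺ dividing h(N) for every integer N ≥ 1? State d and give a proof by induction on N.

Computing the first values: h(1) = -3 and h(2) = -15; gcd(-3, -15) = 3, so d ≤ 3.
We prove 3 | 3·2^N - 3·3^N for all N ≥ 1 by induction on N.
Base case (N = 1): h(1) = -3 = 3·(-1), so 3 | h(1).
Suppose the result is true for N = p, i.e. 3 | h(p). Then
h(p+1) − 3·h(p) = (3·2^(p+1) - 3·3^(p+1)) − 3·(3·2^p - 3·3^p) = (3)·2^p·(2 − 3) = (-3)·2^p. Since 3 | h(p) by the inductive hypothesis, 3 | 3·h(p); and 3 | -3 since -3 = 3·-1. Therefore 3 | h(p+1).
By the principle of mathematical induction, the result holds for all N ≥ 1.
Therefore the largest such d is 3.

d = 3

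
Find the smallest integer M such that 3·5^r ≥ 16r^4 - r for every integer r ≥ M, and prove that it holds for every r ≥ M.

M = 6

At r = 5: 9375 < 9995, so the inequality fails and M ≥ 6. We prove 3·5^r ≥ 16r^4 - r for all r ≥ 6.
For the base case r = 6: 3·5^r = 46875 and 16r^4 - r = 20730, so 46875 ≥ 20730.
Inductive step: suppose the statement holds for some m ≥ 6, so 3·5^m ≥ 16m^4 - m.
Then 3·5^(m + 1) = 5·(3·5^m) ≥ 5·(16m^4 - m).
Also, for m ≥ 6 we have 5·(16m^4 - m) ≥ 16(m+1)^4 - (m+1), since 5·(16m^4 - m) − (16(m+1)^4 - (m+1)) = 64m^4 - 64m^3 - 96m^2 - 68m - 15, which is nonnegative for all m ≥ 6.
Combining, 3·5^(m + 1) ≥ 16(m+1)^4 - (m+1).
By the principle of mathematical induction, the result holds for all r ≥ 6.
Hence the smallest such M is 6.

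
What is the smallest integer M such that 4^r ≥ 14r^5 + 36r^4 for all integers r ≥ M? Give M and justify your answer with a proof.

M = 11

At r = 10: 1048576 < 1760000, so the inequality fails and M ≥ 11. We prove 4^r ≥ 14r^5 + 36r^4 for all r ≥ 11.
Base step (r = 11): 4^r = 4194304 and 14r^5 + 36r^4 = 2781790, so 4194304 ≥ 2781790.
Inductive step: suppose the statement holds for some j ≥ 11, so 4^j ≥ 14j^5 + 36j^4.
Then 4^(j + 1) = 4·(4^j) ≥ 4·(14j^5 + 36j^4).
Also, for j ≥ 11 we have 4·(14j^5 + 36j^4) ≥ 14(j+1)^5 + 36(j+1)^4, since 4·(14j^5 + 36j^4) − (14(j+1)^5 + 36(j+1)^4) = 42j^5 + 38j^4 - 284j^3 - 356j^2 - 214j - 50, which is nonnegative for all j ≥ 11.
Combining, 4^(j + 1) ≥ 14(j+1)^5 + 36(j+1)^4.
This completes the induction.
Hence the smallest such M is 11.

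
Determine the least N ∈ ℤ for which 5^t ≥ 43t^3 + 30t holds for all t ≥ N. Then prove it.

N = 6

At t = 5: 3125 < 5525, so the inequality fails and N ≥ 6. We prove 5^t ≥ 43t^3 + 30t for all t ≥ 6.
Base step (t = 6): 5^t = 15625 and 43t^3 + 30t = 9468, so 15625 ≥ 9468.
Inductive step: assume the claim holds for t = m, so 5^m ≥ 43m^3 + 30m.
Then 5^(m + 1) = 5·(5^m) ≥ 5·(43m^3 + 30m).
Also, for m ≥ 6 we have 5·(43m^3 + 30m) ≥ 43(m+1)^3 + 30(m+1), since 5·(43m^3 + 30m) − (43(m+1)^3 + 30(m+1)) = 172m^3 - 129m^2 - 9m - 73, which is nonnegative for all m ≥ 6.
Combining, 5^(m + 1) ≥ 43(m+1)^3 + 30(m+1).
Hence, by induction on t, the claim holds for every t ≥ 6.
Hence the smallest such N is 6.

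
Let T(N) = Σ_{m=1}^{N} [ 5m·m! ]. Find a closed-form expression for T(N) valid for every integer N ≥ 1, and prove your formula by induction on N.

T(N) = 5(N + 1)! - 5

We claim T(N) = 5(N + 1)! - 5 for all N ≥ 1.
Base step (N = 1): T(1) = 5, and the closed form gives 5. They agree.
Suppose the result is true for N = m, so T(m) = 5(m + 1)! - 5.
Then T(m+1) = T(m) + (5(m + 1)(m + 1)!) = (5(m + 1)! - 5) + (5(m + 1)(m + 1)!).
Simplifying, T(m+1) = 5((m+1) + 1)! - 5,
which is the closed form with N = m+1.
This completes the induction.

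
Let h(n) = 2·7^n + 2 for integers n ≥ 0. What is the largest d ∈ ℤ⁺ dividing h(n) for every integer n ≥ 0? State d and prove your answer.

d = 4

Computing the first values: h(0) = 4 and h(1) = 16; gcd(4, 16) = 4, so d ≤ 4.
We prove 4 | 2·7^n + 2 for all n ≥ 0 by induction on n.
For the base case n = 0: h(0) = 4 = 4·(1), so 4 | h(0).
Inductive step: assume the claim holds for n = r, i.e. 4 | h(r). Then
h(r+1) = 2·7^(r+1) + 2 = 7·(2·7^r + 2) - 12 = 7·h(r) - 12. The first term is divisible by 4 by the inductive hypothesis, and -12 is divisible by 4. Hence 4 | h(r+1).
By induction, the statement is established for all n ≥ 0.
Therefore the largest such d is 4.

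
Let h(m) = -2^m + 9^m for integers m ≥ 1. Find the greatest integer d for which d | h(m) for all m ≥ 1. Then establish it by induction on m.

Computing the first values: h(1) = 7 and h(2) = 77; gcd(7, 77) = 7, so d ≤ 7.
We prove 7 | -2^m + 9^m for all m ≥ 1 by induction on m.
Base step (m = 1): h(1) = 7 = 7·(1), so 7 | h(1).
Suppose the result is true for m = j, i.e. 7 | h(j). Then
9^{j+1} − 2^{j+1} = 9·9^j − 2·2^j = 9·(9^j − 2^j) + (7)·2^j. The first term is divisible by 7 by the inductive hypothesis, and the second term (7)·2^j is divisible by 7 since 7 | 7. Hence 7 | h(j+1).
Hence, by induction on m, the claim holds for every m ≥ 1.
Therefore the largest such d is 7.

d = 7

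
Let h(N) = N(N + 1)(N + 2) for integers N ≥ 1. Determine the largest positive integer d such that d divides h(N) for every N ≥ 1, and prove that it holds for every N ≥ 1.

Computing the first values: h(1) = 6 and h(2) = 24; gcd(6, 24) = 6, so d ≤ 6.
We prove 6 | N(N + 1)(N + 2) for all N ≥ 1 by induction on N.
For the base case N = 1: h(1) = 6 = 6·(1), so 6 | h(1).
Inductive step: suppose the statement holds for some p ≥ 1, i.e. 6 | h(p). Then
h(p+1) − h(p) = (p+1)·(p+2)·(p+3) − p·(p+1)·(p+2) = (p+1)·(p+2)·[(p+3) − p] = 3·(p+1)·(p+2). The product of 2 consecutive integers is divisible by (2)! = 2, so h(p+1) − h(p) is divisible by 3·2 = 6. By the inductive hypothesis 6 | h(p), hence 6 | h(p+1).
Hence, by induction on N, the claim holds for every N ≥ 1.
Therefore the largest such d is 6.

d = 6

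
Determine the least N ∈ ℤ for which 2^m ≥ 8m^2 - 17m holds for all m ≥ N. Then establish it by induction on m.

At m = 8: 256 < 376, so the inequality fails and N ≥ 9. We prove 2^m ≥ 8m^2 - 17m for all m ≥ 9.
Base case (m = 9): 2^m = 512 and 8m^2 - 17m = 495, so 512 ≥ 495.
Suppose the result is true for m = i, so 2^i ≥ 8i^2 - 17i.
Then 2^(i + 1) = 2·(2^i) ≥ 2·(8i^2 - 17i).
Also, for i ≥ 9 we have 2·(8i^2 - 17i) ≥ 8(i+1)^2 - 17(i+1), since 2·(8i^2 - 17i) − (8(i+1)^2 - 17(i+1)) = 8i^2 - 33i + 9, which is nonnegative for all i ≥ 9.
Combining, 2^(i + 1) ≥ 8(i+1)^2 - 17(i+1).
By the principle of mathematical induction, the result holds for all m ≥ 9.
Hence the smallest such N is 9.

N = 9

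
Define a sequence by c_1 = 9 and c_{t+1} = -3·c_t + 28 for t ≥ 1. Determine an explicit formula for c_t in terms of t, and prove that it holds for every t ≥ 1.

c_t = 2(-3)^(t - 1) + 7

Computing the first terms: c_1 = 9, c_2 = 1, c_3 = 25. This suggests c_t = 2(-3)^(t - 1) + 7.
When t = 1: the formula gives 9 = 9 = c_1.
Inductive step: assume the claim holds for t = m, so c_m = 2(-3)^(m - 1) + 7.
Then c_{m+1} = -3·c_m + 28 = -3·(2(-3)^(m - 1) + 7) + 28 = 2(-3)^m + 7 = 2(-3)^((m+1) - 1) + 7,
which is the claimed formula at t = m+1.
This completes the induction.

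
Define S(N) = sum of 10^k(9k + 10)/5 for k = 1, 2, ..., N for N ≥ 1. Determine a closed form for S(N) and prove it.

We claim S(N) = 2·10^N(N + 1) - 2 for all N ≥ 1.
Base step (N = 1): S(1) = 38, and the closed form gives 38. They agree.
For the inductive step, assume it holds for an arbitrary k ≥ 1, so S(k) = 2·10^k(k + 1) - 2.
Then S(k+1) = S(k) + (10^k(18k + 38)) = (2·10^k(k + 1) - 2) + (10^k(18k + 38)).
Simplifying, S(k+1) = 20·10^k·k + 40·10^k - 2 = 2·10^(k+1)((k+1) + 1) - 2,
which is the closed form with N = k+1.
By induction, the statement is established for all N ≥ 1.

S(N) = 2·10^N(N + 1) - 2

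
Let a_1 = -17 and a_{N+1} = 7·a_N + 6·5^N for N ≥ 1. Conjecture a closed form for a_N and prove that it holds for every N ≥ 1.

a_N = -3·5^N - 2·7^(N - 1)

Computing the first terms: a_1 = -17, a_2 = -89, a_3 = -473. This suggests a_N = -3·5^N - 2·7^(N - 1).
Base step (N = 1): the formula gives -17 = -17 = a_1.
For the inductive step, assume it holds for an arbitrary r ≥ 1, so a_r = -3·5^r - 2·7^(r - 1).
Then a_{r+1} = 7·a_r + 6·5^r = 7·(-3·5^r - 2·7^(r - 1)) + 6·5^r = -3·5^(r + 1) - 2·7^r = -3·5^(r+1) - 2·7^((r+1) - 1),
which is the claimed formula at N = r+1.
Hence, by induction on N, the claim holds for every N ≥ 1.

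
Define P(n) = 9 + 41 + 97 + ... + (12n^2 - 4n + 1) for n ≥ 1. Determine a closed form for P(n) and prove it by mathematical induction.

We claim P(n) = n(2n + 1)^2 for all n ≥ 1.
When n = 1: P(1) = 9, and the closed form gives 9. They agree.
For the inductive step, assume it holds for an arbitrary m ≥ 1, so P(m) = m(4m^2 + 4m + 1).
Then P(m+1) = P(m) + (12m^2 + 20m + 9) = (m(4m^2 + 4m + 1)) + (12m^2 + 20m + 9).
Simplifying, P(m+1) = (m + 1)(2m + 3)^2 = (m+1)(2(m+1) + 1)^2,
which is the closed form with n = m+1.
This completes the induction.

P(n) = n(2n + 1)^2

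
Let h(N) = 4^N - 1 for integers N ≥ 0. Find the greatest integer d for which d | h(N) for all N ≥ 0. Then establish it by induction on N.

d = 3

Computing the first values: h(0) = 0 and h(1) = 3; gcd(0, 3) = 3, so d ≤ 3.
We prove 3 | 4^N - 1 for all N ≥ 0 by induction on N.
For the base case N = 0: h(0) = 0 = 3·(0), so 3 | h(0).
Inductive step: assume the claim holds for N = j, i.e. 3 | h(j). Then
h(j+1) = 4^(j+1) - 1 = 4·(4^j - 1) + 3 = 4·h(j) + 3. The first term is divisible by 3 by the inductive hypothesis, and 3 is divisible by 3. Hence 3 | h(j+1).
By the principle of mathematical induction, the result holds for all N ≥ 0.
Therefore the largest such d is 3.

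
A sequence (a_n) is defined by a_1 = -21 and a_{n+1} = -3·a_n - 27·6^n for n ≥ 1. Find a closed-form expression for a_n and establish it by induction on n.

a_n = (-3)^n - 3·6^n

Computing the first terms: a_1 = -21, a_2 = -99, a_3 = -675. This suggests a_n = (-3)^n - 3·6^n.
For the base case n = 1: the formula gives -21 = -21 = a_1.
Inductive step: assume the claim holds for n = m, so a_m = (-3)^m - 3·6^m.
Then a_{m+1} = -3·a_m - 27·6^m = -3·((-3)^m - 3·6^m) - 27·6^m = (-3)^(m + 1) - 3·6^(m + 1),
which is the claimed formula at n = m+1.
By induction, the statement is established for all n ≥ 1.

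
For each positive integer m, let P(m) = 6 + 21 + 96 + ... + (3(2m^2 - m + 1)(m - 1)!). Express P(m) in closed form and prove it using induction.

P(m) = (6m + 3)m! - 3

We claim P(m) = (6m + 3)m! - 3 for all m ≥ 1.
When m = 1: P(1) = 6, and the closed form gives 6. They agree.
Inductive step: suppose the statement holds for some r ≥ 1, so P(r) = (6r + 3)r! - 3.
Then P(r+1) = P(r) + (3(2r^2 + 3r + 2)r!) = ((6r + 3)r! - 3) + (3(2r^2 + 3r + 2)r!).
Simplifying, P(r+1) = (6(r+1) + 3)(r+1)! - 3,
which is the closed form with m = r+1.
This completes the induction.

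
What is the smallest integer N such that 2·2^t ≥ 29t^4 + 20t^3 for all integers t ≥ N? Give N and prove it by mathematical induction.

At t = 21: 4194304 < 5825169, so the inequality fails and N ≥ 22. We prove 2·2^t ≥ 29t^4 + 20t^3 for all t ≥ 22.
Base step (t = 22): 2·2^t = 8388608 and 29t^4 + 20t^3 = 7006384, so 8388608 ≥ 7006384.
Suppose the result is true for t = j, so 2·2^j ≥ 29j^4 + 20j^3.
Then 2·2^(j + 1) = 2·(2·2^j) ≥ 2·(29j^4 + 20j^3).
Also, for j ≥ 22 we have 2·(29j^4 + 20j^3) ≥ 29(j+1)^4 + 20(j+1)^3, since 2·(29j^4 + 20j^3) − (29(j+1)^4 + 20(j+1)^3) = 29j^4 - 96j^3 - 234j^2 - 176j - 49, which is nonnegative for all j ≥ 22.
Combining, 2·2^(j + 1) ≥ 29(j+1)^4 + 20(j+1)^3.
This completes the induction.
Hence the smallest such N is 22.

N = 22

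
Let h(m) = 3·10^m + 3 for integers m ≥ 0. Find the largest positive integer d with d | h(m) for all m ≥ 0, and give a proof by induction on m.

d = 3

Computing the first values: h(0) = 6 and h(1) = 33; gcd(6, 33) = 3, so d ≤ 3.
We prove 3 | 3·10^m + 3 for all m ≥ 0 by induction on m.
Base case (m = 0): h(0) = 6 = 3·(2), so 3 | h(0).
Suppose the result is true for m = p, i.e. 3 | h(p). Then
h(p+1) = 3·10^(p+1) + 3 = 10·(3·10^p + 3) - 27 = 10·h(p) - 27. The first term is divisible by 3 by the inductive hypothesis, and -27 is divisible by 3. Hence 3 | h(p+1).
By induction, the statement is established for all m ≥ 0.
Therefore the largest such d is 3.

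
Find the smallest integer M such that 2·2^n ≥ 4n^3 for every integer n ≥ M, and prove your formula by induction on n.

At n = 11: 4096 < 5324, so the inequality fails and M ≥ 12. We prove 2·2^n ≥ 4n^3 for all n ≥ 12.
Base step (n = 12): 2·2^n = 8192 and 4n^3 = 6912, so 8192 ≥ 6912.
For the inductive step, assume it holds for an arbitrary i ≥ 12, so 2·2^i ≥ 4i^3.
Then 2·2^(i + 1) = 2·(2·2^i) ≥ 2·(4i^3).
Also, for i ≥ 12 we have 2·(4i^3) ≥ 4(i+1)^3, since 2 ≥ (1 + 1/i)^3 for all i ≥ 12.
Combining, 2·2^(i + 1) ≥ 4(i+1)^3.
This completes the induction.
Hence the smallest such M is 12.

M = 12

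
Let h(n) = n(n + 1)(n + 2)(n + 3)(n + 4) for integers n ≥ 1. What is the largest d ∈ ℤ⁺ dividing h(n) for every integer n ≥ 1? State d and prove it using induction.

Computing the first values: h(1) = 120 and h(2) = 720; gcd(120, 720) = 120, so d ≤ 120.
We prove 120 | n(n + 1)(n + 2)(n + 3)(n + 4) for all n ≥ 1 by induction on n.
Base step (n = 1): h(1) = 120 = 120·(1), so 120 | h(1).
For the inductive step, assume it holds for an arbitrary j ≥ 1, i.e. 120 | h(j). Then
h(j+1) − h(j) = (j+1)·(j+2)·(j+3)·(j+4)·(j+5) − j·(j+1)·(j+2)·(j+3)·(j+4) = (j+1)·(j+2)·(j+3)·(j+4)·[(j+5) − j] = 5·(j+1)·(j+2)·(j+3)·(j+4). The product of 4 consecutive integers is divisible by (4)! = 24, so h(j+1) − h(j) is divisible by 5·24 = 120. By the inductive hypothesis 120 | h(j), hence 120 | h(j+1).
By induction, the statement is established for all n ≥ 1.
Therefore the largest such d is 120.

d = 120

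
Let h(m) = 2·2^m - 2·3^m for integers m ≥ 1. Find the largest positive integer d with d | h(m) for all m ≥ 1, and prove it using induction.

d = 2

Computing the first values: h(1) = -2 and h(2) = -10; gcd(-2, -10) = 2, so d ≤ 2.
We prove 2 | 2·2^m - 2·3^m for all m ≥ 1 by induction on m.
Base step (m = 1): h(1) = -2 = 2·(-1), so 2 | h(1).
Inductive step: suppose the statement holds for some p ≥ 1, i.e. 2 | h(p). Then
h(p+1) − 3·h(p) = (2·2^(p+1) - 2·3^(p+1)) − 3·(2·2^p - 2·3^p) = (2)·2^p·(2 − 3) = (-2)·2^p. Since 2 | h(p) by the inductive hypothesis, 2 | 3·h(p); and 2 | -2 since -2 = 2·-1. Therefore 2 | h(p+1).
Hence, by induction on m, the claim holds for every m ≥ 1.
Therefore the largest such d is 2.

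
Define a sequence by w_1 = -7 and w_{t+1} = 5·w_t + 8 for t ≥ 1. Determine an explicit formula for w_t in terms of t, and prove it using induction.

Computing the first terms: w_1 = -7, w_2 = -27, w_3 = -127. This suggests w_t = -5^t - 2.
For the base case t = 1: the formula gives -7 = -7 = w_1.
For the inductive step, assume it holds for an arbitrary j ≥ 1, so w_j = -5^j - 2.
Then w_{j+1} = 5·w_j + 8 = 5·(-5^j - 2) + 8 = -5^(j + 1) - 2,
which is the claimed formula at t = j+1.
By the principle of mathematical induction, the result holds for all t ≥ 1.

w_t = -5^t - 2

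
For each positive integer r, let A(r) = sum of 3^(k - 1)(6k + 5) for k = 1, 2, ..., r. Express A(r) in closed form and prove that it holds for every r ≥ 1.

We claim A(r) = 3^r(3r + 1) - 1 for all r ≥ 1.
When r = 1: A(1) = 11, and the closed form gives 11. They agree.
Suppose the result is true for r = k, so A(k) = 3^k(3k + 1) - 1.
Then A(k+1) = A(k) + (3^k(6k + 11)) = (3^k(3k + 1) - 1) + (3^k(6k + 11)).
Simplifying, A(k+1) = 9·3^k·k + 12·3^k - 1 = 3^(k+1)(3(k+1) + 1) - 1,
which is the closed form with r = k+1.
By induction, the statement is established for all r ≥ 1.

A(r) = 3^r(3r + 1) - 1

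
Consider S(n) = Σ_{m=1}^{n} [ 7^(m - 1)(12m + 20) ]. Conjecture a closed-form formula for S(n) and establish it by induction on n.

We claim S(n) = 7^n(2n + 3) - 3 for all n ≥ 1.
When n = 1: S(1) = 32, and the closed form gives 32. They agree.
Suppose the result is true for n = m, so S(m) = 7^m(2m + 3) - 3.
Then S(m+1) = S(m) + (7^m(12m + 32)) = (7^m(2m + 3) - 3) + (7^m(12m + 32)).
Simplifying, S(m+1) = 14·7^m·m + 35·7^m - 3 = 7^(m+1)(2(m+1) + 3) - 3,
which is the closed form with n = m+1.
Hence, by induction on n, the claim holds for every n ≥ 1.

S(n) = 7^n(2n + 3) - 3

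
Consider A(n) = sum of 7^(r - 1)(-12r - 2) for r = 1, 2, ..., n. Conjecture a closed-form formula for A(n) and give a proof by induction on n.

A(n) = -2·7^n·n

We claim A(n) = -2·7^n·n for all n ≥ 1.
Base step (n = 1): A(1) = -14, and the closed form gives -14. They agree.
For the inductive step, assume it holds for an arbitrary r ≥ 1, so A(r) = -2·7^r·r.
Then A(r+1) = A(r) + (7^r(-12r - 14)) = (-2·7^r·r) + (7^r(-12r - 14)).
Simplifying, A(r+1) = 14·7^r(-r - 1) = -2·7^(r+1)·(r+1),
which is the closed form with n = r+1.
This completes the induction.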